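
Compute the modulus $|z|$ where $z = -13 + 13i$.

|z| = sqrt(a^2 + b^2) = sqrt((-13)^2 + 13^2) = sqrt(338) = sqrt(338)


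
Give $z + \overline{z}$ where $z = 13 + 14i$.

z + conjugate(z) = (a + bi) + (a - bi) = 2a
= 2 * 13 = 26


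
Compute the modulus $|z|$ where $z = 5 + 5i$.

|z| = sqrt(a^2 + b^2) = sqrt(5^2 + 5^2) = sqrt(50) = sqrt(50)


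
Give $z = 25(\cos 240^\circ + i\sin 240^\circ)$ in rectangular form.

a = r cos θ = 25 * -1/2 = -25/2
b = r sin θ = 25 * -sqrt(3)/2 = -25*sqrt(3)/2
z = -25/2 - (25*sqrt(3)/2)i


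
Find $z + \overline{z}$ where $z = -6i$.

z + conjugate(z) = (a + bi) + (a - bi) = 2a
= 2 * 0 = 0


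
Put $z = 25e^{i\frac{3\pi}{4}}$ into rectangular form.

a = r cos θ = 25 * -sqrt(2)/2 = -25*sqrt(2)/2
b = r sin θ = 25 * sqrt(2)/2 = 25*sqrt(2)/2
z = -25*sqrt(2)/2 + (25*sqrt(2)/2)i


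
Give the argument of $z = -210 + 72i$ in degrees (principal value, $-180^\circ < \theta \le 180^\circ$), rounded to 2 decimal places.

θ = arctan(b/a) = arctan(72/-210) (quadrant-adjusted) = 161.08°


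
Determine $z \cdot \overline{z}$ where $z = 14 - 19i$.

z * conjugate(z) = |z|^2 = a^2 + b^2
= 14^2 + (-19)^2 = 557


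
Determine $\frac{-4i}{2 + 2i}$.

Multiply numerator and denominator by conjugate (2 - 2i):
= (-4i)(2 - 2i) / (2^2 + 2^2)
= (-8 - 8i) / 8
= -1 - i


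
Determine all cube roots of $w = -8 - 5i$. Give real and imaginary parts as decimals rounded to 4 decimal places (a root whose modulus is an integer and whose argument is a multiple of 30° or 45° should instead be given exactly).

|w| = sqrt(89) ≈ 9.433981, arg(w) ≈ 212.005383°
Root modulus = sqrt(89)^(1/3) ≈ 2.112994
Root arguments: θ_k = (arg(w) + 360°k)/3 for k = 0, 1, ..., 2
Compute each root as (root modulus)(cos θ_k + i sin θ_k) using full-precision intermediates, then round to 4 decimal places.
Roots: 0.6995 + 1.9939i, -2.0765 - 0.3912i, 1.3770 - 1.6027i


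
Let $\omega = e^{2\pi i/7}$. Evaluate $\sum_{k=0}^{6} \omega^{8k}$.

Let ζ = ω^8 = e^(2πi·8/7). Since 7 ∤ 8, ζ ≠ 1.
Sum = Σ_{k=0}^{6} ζ^k = (ζ^7 - 1)/(ζ - 1) = (ω^{8·7} - 1)/(ζ - 1) = (1 - 1)/(ζ - 1) = 0


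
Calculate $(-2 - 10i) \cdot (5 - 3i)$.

(a1*a2 - b1*b2) + (a1*b2 + b1*a2)i
= (-10 - 30) + (6 + (-50))i
= -40 - 44i


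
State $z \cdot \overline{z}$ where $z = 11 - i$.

z * conjugate(z) = |z|^2 = a^2 + b^2
= 11^2 + (-1)^2 = 122


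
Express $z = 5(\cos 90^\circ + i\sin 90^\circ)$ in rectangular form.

a = r cos θ = 5 * 0 = 0
b = r sin θ = 5 * 1 = 5
z = 5i


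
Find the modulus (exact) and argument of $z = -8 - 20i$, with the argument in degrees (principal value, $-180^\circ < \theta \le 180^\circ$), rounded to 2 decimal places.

|z| = sqrt((-8)^2 + (-20)^2) = sqrt(464)
arg(z) = arctan(b/a) = arctan(-20/-8) (quadrant-adjusted) = -111.80°


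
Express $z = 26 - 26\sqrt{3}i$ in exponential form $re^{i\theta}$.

r = |z| = sqrt((26)^2 + (-26*sqrt(3))^2) = sqrt(676 + 2028) = sqrt(2704) = 52
θ = arctan(b/a) = arctan(-45.0333/26) (quadrant-adjusted) = -60° = -π/3
z = 52e^(-i*π/3)


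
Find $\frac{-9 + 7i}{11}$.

Divisor is real, so divide each part by 11:
= -9/11 + (7/11)i


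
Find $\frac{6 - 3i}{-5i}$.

Multiply numerator and denominator by conjugate (5i):
= (6 - 3i)(5i) / (0^2 + (-5)^2)
= (15 + 30i) / 25
Divide through by 5: (3 + 6i) / 5
= 3/5 + (6/5)i


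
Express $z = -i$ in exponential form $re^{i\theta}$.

r = |z| = sqrt((0)^2 + (-1)^2) = sqrt(0 + 1) = sqrt(1) = 1
a = 0 and b < 0, so z lies on the negative imaginary axis: θ = -90° = -π/2
z = 1e^(-i*π/2)


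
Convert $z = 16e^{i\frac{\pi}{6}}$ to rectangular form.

a = r cos θ = 16 * sqrt(3)/2 = 8*sqrt(3)
b = r sin θ = 16 * 1/2 = 8
z = 8*sqrt(3) + 8i


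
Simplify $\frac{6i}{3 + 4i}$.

Multiply numerator and denominator by conjugate (3 - 4i):
= (6i)(3 - 4i) / (3^2 + 4^2)
= (24 + 18i) / 25
= 24/25 + (18/25)i


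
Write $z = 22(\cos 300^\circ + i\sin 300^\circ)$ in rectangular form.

a = r cos θ = 22 * 1/2 = 11
b = r sin θ = 22 * -sqrt(3)/2 = -11*sqrt(3)
z = 11 - 11*sqrt(3)i


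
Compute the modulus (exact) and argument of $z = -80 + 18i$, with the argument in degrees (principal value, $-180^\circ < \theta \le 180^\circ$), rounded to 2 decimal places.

|z| = sqrt((-80)^2 + 18^2) = 82
arg(z) = arctan(b/a) = arctan(18/-80) (quadrant-adjusted) = 167.32°


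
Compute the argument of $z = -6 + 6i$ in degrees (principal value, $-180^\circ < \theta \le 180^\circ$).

θ = arctan(b/a) = arctan(6/-6) (quadrant-adjusted) = 135°


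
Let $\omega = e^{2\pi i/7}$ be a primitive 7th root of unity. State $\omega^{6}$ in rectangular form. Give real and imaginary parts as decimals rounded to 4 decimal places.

ω^6 = e^(2πi·6/7) = e^(i·12π/7)
= cos(12π/7) + i sin(12π/7)
= 0.6235 - 0.7818i


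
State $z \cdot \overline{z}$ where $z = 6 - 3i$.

z * conjugate(z) = |z|^2 = a^2 + b^2
= 6^2 + (-3)^2 = 45


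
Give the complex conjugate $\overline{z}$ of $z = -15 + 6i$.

If z = a + bi, then conjugate(z) = a - bi
conjugate(-15 + 6i) = -15 - 6i


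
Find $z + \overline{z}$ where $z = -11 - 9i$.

z + conjugate(z) = (a + bi) + (a - bi) = 2a
= 2 * (-11) = -22


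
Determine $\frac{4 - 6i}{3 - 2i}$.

Multiply numerator and denominator by conjugate (3 + 2i):
= (4 - 6i)(3 + 2i) / (3^2 + (-2)^2)
= (24 - 10i) / 13
= 24/13 - (10/13)i


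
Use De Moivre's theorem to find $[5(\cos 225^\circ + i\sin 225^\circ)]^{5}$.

By De Moivre: z^n = r^n(cos(nθ) + i sin(nθ))
= 5^5(cos(5*225°) + i sin(5*225°))
= 3125(cos 45° + i sin 45°)
= 3125*sqrt(2)/2 + (3125*sqrt(2)/2)i


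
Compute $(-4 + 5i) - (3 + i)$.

(-4 - 3) + (5 - 1)i = -7 + 4i


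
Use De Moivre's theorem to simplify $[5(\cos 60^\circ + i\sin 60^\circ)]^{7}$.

By De Moivre: z^n = r^n(cos(nθ) + i sin(nθ))
= 5^7(cos(7*60°) + i sin(7*60°))
= 78125(cos 60° + i sin 60°)
= 78125/2 + (78125*sqrt(3)/2)i


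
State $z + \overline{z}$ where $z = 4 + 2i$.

z + conjugate(z) = (a + bi) + (a - bi) = 2a
= 2 * 4 = 8


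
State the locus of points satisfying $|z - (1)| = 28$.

|z - z0| = r describes a circle centered at z0 with radius r
Here z0 = 1 and r = 28
Locus: Circle centered at (1, 0) with radius 28


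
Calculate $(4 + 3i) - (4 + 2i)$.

(4 - 4) + (3 - 2)i = i


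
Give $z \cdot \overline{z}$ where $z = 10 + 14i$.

z * conjugate(z) = |z|^2 = a^2 + b^2
= 10^2 + 14^2 = 296


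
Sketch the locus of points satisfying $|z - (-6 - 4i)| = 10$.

|z - z0| = r describes a circle centered at z0 with radius r
Here z0 = -6 - 4i and r = 10
Locus: Circle centered at (-6, -4) with radius 10


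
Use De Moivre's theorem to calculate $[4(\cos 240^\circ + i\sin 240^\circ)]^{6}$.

By De Moivre: z^n = r^n(cos(nθ) + i sin(nθ))
= 4^6(cos(6*240°) + i sin(6*240°))
= 4096(cos 0° + i sin 0°)
= 4096


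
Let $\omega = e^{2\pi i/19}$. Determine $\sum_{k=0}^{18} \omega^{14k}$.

Let ζ = ω^14 = e^(2πi·14/19). Since 19 ∤ 14, ζ ≠ 1.
Sum = Σ_{k=0}^{18} ζ^k = (ζ^19 - 1)/(ζ - 1) = (ω^{14·19} - 1)/(ζ - 1) = (1 - 1)/(ζ - 1) = 0


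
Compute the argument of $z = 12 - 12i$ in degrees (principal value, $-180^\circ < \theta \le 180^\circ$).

θ = arctan(b/a) = arctan(-12/12) (quadrant-adjusted) = -45°


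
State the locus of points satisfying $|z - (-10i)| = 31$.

|z - z0| = r describes a circle centered at z0 with radius r
Here z0 = -10i and r = 31
Locus: Circle centered at (0, -10) with radius 31


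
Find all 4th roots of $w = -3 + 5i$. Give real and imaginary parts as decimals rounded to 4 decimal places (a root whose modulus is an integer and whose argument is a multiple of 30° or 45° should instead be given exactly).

|w| = sqrt(34) ≈ 5.830952, arg(w) ≈ 120.963757°
Root modulus = sqrt(34)^(1/4) ≈ 1.553942
Root arguments: θ_k = (arg(w) + 360°k)/4 for k = 0, 1, ..., 3
Compute each root as (root modulus)(cos θ_k + i sin θ_k) using full-precision intermediates, then round to 4 decimal places.
Roots: 1.3425 + 0.7826i, -0.7826 + 1.3425i, -1.3425 - 0.7826i, 0.7826 - 1.3425i


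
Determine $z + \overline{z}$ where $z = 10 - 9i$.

z + conjugate(z) = (a + bi) + (a - bi) = 2a
= 2 * 10 = 20


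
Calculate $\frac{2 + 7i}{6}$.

Divisor is real, so divide each part by 6:
= 1/3 + (7/6)i


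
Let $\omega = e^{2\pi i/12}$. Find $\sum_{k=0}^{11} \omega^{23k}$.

Let ζ = ω^23 = e^(2πi·23/12). Since 12 ∤ 23, ζ ≠ 1.
Sum = Σ_{k=0}^{11} ζ^k = (ζ^12 - 1)/(ζ - 1) = (ω^{23·12} - 1)/(ζ - 1) = (1 - 1)/(ζ - 1) = 0


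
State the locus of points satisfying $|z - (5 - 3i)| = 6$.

|z - z0| = r describes a circle centered at z0 with radius r
Here z0 = 5 - 3i and r = 6
Locus: Circle centered at (5, -3) with radius 6


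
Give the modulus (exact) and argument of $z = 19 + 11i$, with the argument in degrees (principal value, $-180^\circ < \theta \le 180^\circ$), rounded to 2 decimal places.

|z| = sqrt(19^2 + 11^2) = sqrt(482)
arg(z) = arctan(b/a) = arctan(11/19) (quadrant-adjusted) = 30.07°


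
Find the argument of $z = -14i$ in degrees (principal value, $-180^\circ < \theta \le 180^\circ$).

a = 0 and b < 0, so z lies on the negative imaginary axis: θ = -90°


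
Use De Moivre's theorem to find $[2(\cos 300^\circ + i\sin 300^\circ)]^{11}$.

By De Moivre: z^n = r^n(cos(nθ) + i sin(nθ))
= 2^11(cos(11*300°) + i sin(11*300°))
= 2048(cos 60° + i sin 60°)
= 1024 + 1024*sqrt(3)i


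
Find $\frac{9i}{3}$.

Divisor is real, so divide each part by 3:
= 3i


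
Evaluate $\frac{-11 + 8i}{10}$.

Divisor is real, so divide each part by 10:
= -11/10 + (4/5)i


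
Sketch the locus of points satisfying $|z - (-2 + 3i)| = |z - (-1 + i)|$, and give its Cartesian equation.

|z - z1| = |z - z2| means z is equidistant from z1 and z2,
i.e. the perpendicular bisector of the segment from (-2, 3) to (-1, 1) (midpoint (-3/2, 2)).
With z = x + yi, square both sides:
(x - (-2))^2 + (y - 3)^2 = (x - (-1))^2 + (y - 1)^2
The x^2 and y^2 terms cancel: 2x + (-4)y = 2 - 13 = -11
Simplify: 2x - 4y = -11
Locus: Perpendicular bisector of the segment from (-2, 3) to (-1, 1): the line 2x - 4y = -11


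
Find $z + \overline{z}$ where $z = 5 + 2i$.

z + conjugate(z) = (a + bi) + (a - bi) = 2a
= 2 * 5 = 10


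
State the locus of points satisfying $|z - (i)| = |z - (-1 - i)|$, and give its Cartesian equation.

|z - z1| = |z - z2| means z is equidistant from z1 and z2,
i.e. the perpendicular bisector of the segment from (0, 1) to (-1, -1) (midpoint (-1/2, 0)).
With z = x + yi, square both sides:
(x - 0)^2 + (y - 1)^2 = (x - (-1))^2 + (y - (-1))^2
The x^2 and y^2 terms cancel: -2x + (-4)y = 2 - 1 = 1
Simplify: 2x + 4y = -1
Locus: Perpendicular bisector of the segment from (0, 1) to (-1, -1): the line 2x + 4y = -1


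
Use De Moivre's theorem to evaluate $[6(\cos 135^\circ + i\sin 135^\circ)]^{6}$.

By De Moivre: z^n = r^n(cos(nθ) + i sin(nθ))
= 6^6(cos(6*135°) + i sin(6*135°))
= 46656(cos 90° + i sin 90°)
= 46656i


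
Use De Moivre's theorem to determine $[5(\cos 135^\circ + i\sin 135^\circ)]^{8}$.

By De Moivre: z^n = r^n(cos(nθ) + i sin(nθ))
= 5^8(cos(8*135°) + i sin(8*135°))
= 390625(cos 0° + i sin 0°)
= 390625


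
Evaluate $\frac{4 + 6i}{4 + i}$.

Multiply numerator and denominator by conjugate (4 - i):
= (4 + 6i)(4 - i) / (4^2 + 1^2)
= (22 + 20i) / 17
= 22/17 + (20/17)i


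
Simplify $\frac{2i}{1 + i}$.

Multiply numerator and denominator by conjugate (1 - i):
= (2i)(1 - i) / (1^2 + 1^2)
= (2 + 2i) / 2
= 1 + i


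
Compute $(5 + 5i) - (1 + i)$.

(5 - 1) + (5 - 1)i = 4 + 4i


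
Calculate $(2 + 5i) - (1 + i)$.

(2 - 1) + (5 - 1)i = 1 + 4i


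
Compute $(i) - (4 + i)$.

(0 - 4) + (1 - 1)i = -4


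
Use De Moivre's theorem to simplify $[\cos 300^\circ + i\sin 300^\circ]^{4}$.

By De Moivre: z^n = r^n(cos(nθ) + i sin(nθ))
= 1^4(cos(4*300°) + i sin(4*300°))
= 1(cos 120° + i sin 120°)
= -1/2 + (sqrt(3)/2)i


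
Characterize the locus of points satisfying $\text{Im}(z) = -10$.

Im(z) = y where z = x + yi; the equation y = -10 is satisfied by all points with that y-coordinate
Locus: Horizontal line y = -10


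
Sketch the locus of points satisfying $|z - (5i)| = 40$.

|z - z0| = r describes a circle centered at z0 with radius r
Here z0 = 5i and r = 40
Locus: Circle centered at (0, 5) with radius 40


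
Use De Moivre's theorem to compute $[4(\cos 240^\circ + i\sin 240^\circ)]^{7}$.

By De Moivre: z^n = r^n(cos(nθ) + i sin(nθ))
= 4^7(cos(7*240°) + i sin(7*240°))
= 16384(cos 240° + i sin 240°)
= -8192 - 8192*sqrt(3)i


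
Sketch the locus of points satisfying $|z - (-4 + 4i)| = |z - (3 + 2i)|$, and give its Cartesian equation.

|z - z1| = |z - z2| means z is equidistant from z1 and z2,
i.e. the perpendicular bisector of the segment from (-4, 4) to (3, 2) (midpoint (-1/2, 3)).
With z = x + yi, square both sides:
(x - (-4))^2 + (y - 4)^2 = (x - 3)^2 + (y - 2)^2
The x^2 and y^2 terms cancel: 14x + (-4)y = 13 - 32 = -19
Simplify: 14x - 4y = -19
Locus: Perpendicular bisector of the segment from (-4, 4) to (3, 2): the line 14x - 4y = -19


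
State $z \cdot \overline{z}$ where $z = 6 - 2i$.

z * conjugate(z) = |z|^2 = a^2 + b^2
= 6^2 + (-2)^2 = 40


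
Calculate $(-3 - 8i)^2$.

(a + bi)^2 = a^2 - b^2 + 2abi
= (-3)^2 - (-8)^2 + 2*(-3)*(-8)i
= -55 + 48i


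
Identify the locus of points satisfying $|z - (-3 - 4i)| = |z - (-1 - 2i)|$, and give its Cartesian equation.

|z - z1| = |z - z2| means z is equidistant from z1 and z2,
i.e. the perpendicular bisector of the segment from (-3, -4) to (-1, -2) (midpoint (-2, -3)).
With z = x + yi, square both sides:
(x - (-3))^2 + (y - (-4))^2 = (x - (-1))^2 + (y - (-2))^2
The x^2 and y^2 terms cancel: 4x + 4y = 5 - 25 = -20
Simplify: x + y = -5
Locus: Perpendicular bisector of the segment from (-3, -4) to (-1, -2): the line x + y = -5


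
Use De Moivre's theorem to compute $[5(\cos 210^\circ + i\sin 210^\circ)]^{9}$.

By De Moivre: z^n = r^n(cos(nθ) + i sin(nθ))
= 5^9(cos(9*210°) + i sin(9*210°))
= 1953125(cos 90° + i sin 90°)
= 1953125i


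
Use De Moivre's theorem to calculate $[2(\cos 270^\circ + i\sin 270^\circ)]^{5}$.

By De Moivre: z^n = r^n(cos(nθ) + i sin(nθ))
= 2^5(cos(5*270°) + i sin(5*270°))
= 32(cos 270° + i sin 270°)
= -32i


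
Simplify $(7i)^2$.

(a + bi)^2 = a^2 - b^2 + 2abi
= 0^2 - 7^2 + 2*0*7i
= -49


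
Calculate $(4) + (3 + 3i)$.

(4 + 3) + (0 + 3)i = 7 + 3i


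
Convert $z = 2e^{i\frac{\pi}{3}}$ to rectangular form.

a = r cos θ = 2 * 1/2 = 1
b = r sin θ = 2 * sqrt(3)/2 = sqrt(3)
z = 1 + sqrt(3)i


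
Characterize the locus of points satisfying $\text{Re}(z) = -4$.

Re(z) = x where z = x + yi; the equation x = -4 is satisfied by all points with that x-coordinate
Locus: Vertical line x = -4


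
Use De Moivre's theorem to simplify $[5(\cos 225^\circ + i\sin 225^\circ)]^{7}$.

By De Moivre: z^n = r^n(cos(nθ) + i sin(nθ))
= 5^7(cos(7*225°) + i sin(7*225°))
= 78125(cos 135° + i sin 135°)
= -78125*sqrt(2)/2 + (78125*sqrt(2)/2)i


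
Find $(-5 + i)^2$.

(a + bi)^2 = a^2 - b^2 + 2abi
= (-5)^2 - 1^2 + 2*(-5)*1i
= 24 - 10i


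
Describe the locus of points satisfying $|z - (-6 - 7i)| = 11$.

|z - z0| = r describes a circle centered at z0 with radius r
Here z0 = -6 - 7i and r = 11
Locus: Circle centered at (-6, -7) with radius 11


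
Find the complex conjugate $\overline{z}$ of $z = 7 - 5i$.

If z = a + bi, then conjugate(z) = a - bi
conjugate(7 - 5i) = 7 + 5i


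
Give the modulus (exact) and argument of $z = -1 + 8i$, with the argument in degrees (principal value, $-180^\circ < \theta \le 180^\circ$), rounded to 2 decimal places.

|z| = sqrt((-1)^2 + 8^2) = sqrt(65)
arg(z) = arctan(b/a) = arctan(8/-1) (quadrant-adjusted) = 97.13°


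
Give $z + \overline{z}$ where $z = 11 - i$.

z + conjugate(z) = (a + bi) + (a - bi) = 2a
= 2 * 11 = 22


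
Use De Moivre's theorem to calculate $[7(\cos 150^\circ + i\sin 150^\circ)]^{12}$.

By De Moivre: z^n = r^n(cos(nθ) + i sin(nθ))
= 7^12(cos(12*150°) + i sin(12*150°))
= 13841287201(cos 0° + i sin 0°)
= 13841287201


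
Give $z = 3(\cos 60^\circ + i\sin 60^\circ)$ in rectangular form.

a = r cos θ = 3 * 1/2 = 3/2
b = r sin θ = 3 * sqrt(3)/2 = 3*sqrt(3)/2
z = 3/2 + (3*sqrt(3)/2)i


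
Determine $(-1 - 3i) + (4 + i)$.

(-1 + 4) + (-3 + 1)i = 3 - 2i


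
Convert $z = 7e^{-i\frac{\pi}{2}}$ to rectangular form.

a = r cos θ = 7 * 0 = 0
b = r sin θ = 7 * -1 = -7
z = -7i


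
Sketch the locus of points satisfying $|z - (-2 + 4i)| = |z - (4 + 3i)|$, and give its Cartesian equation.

|z - z1| = |z - z2| means z is equidistant from z1 and z2,
i.e. the perpendicular bisector of the segment from (-2, 4) to (4, 3) (midpoint (1, 7/2)).
With z = x + yi, square both sides:
(x - (-2))^2 + (y - 4)^2 = (x - 4)^2 + (y - 3)^2
The x^2 and y^2 terms cancel: 12x + (-2)y = 25 - 20 = 5
Simplify: 12x - 2y = 5
Locus: Perpendicular bisector of the segment from (-2, 4) to (4, 3): the line 12x - 2y = 5


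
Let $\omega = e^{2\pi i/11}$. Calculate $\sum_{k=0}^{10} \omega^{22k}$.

Since 11 divides 22, ω^22 = (ω^11)^2 = 1^2 = 1, so every term is 1.
Sum = 11 · 1 = 11


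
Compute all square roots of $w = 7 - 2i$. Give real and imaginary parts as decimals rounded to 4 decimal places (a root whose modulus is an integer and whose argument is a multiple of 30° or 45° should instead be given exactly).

|w| = sqrt(53) ≈ 7.280110, arg(w) ≈ 344.054604°
Root modulus = sqrt(53)^(1/2) ≈ 2.698168
Root arguments: θ_k = (arg(w) + 360°k)/2 for k = 0, 1, ..., 1
Compute each root as (root modulus)(cos θ_k + i sin θ_k) using full-precision intermediates, then round to 4 decimal places.
Roots: -2.6721 + 0.3742i, 2.6721 - 0.3742i


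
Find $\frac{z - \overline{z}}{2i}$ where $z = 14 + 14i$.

z - conjugate(z) = 2bi
(z - conjugate(z))/(2i) = 2bi/(2i) = b = 14


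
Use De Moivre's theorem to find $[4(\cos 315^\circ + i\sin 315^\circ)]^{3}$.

By De Moivre: z^n = r^n(cos(nθ) + i sin(nθ))
= 4^3(cos(3*315°) + i sin(3*315°))
= 64(cos 225° + i sin 225°)
= -32*sqrt(2) - 32*sqrt(2)i


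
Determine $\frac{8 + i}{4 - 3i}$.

Multiply numerator and denominator by conjugate (4 + 3i):
= (8 + i)(4 + 3i) / (4^2 + (-3)^2)
= (29 + 28i) / 25
= 29/25 + (28/25)i


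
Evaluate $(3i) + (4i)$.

(0 + 0) + (3 + 4)i = 7i


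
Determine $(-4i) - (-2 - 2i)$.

(0 - (-2)) + (-4 - (-2))i = 2 - 2i


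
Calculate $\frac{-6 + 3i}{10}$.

Divisor is real, so divide each part by 10:
= -3/5 + (3/10)i


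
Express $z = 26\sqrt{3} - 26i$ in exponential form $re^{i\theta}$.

r = |z| = sqrt((26*sqrt(3))^2 + (-26)^2) = sqrt(2028 + 676) = sqrt(2704) = 52
θ = arctan(b/a) = arctan(-26/45.0333) (quadrant-adjusted) = -30° = -π/6
z = 52e^(-i*π/6)


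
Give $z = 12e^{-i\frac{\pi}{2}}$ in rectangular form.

a = r cos θ = 12 * 0 = 0
b = r sin θ = 12 * -1 = -12
z = -12i


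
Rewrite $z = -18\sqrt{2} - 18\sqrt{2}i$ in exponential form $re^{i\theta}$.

r = |z| = sqrt((-18*sqrt(2))^2 + (-18*sqrt(2))^2) = sqrt(648 + 648) = sqrt(1296) = 36
θ = arctan(b/a) = arctan(-25.4558/-25.4558) (quadrant-adjusted) = -135° = -3π/4
z = 36e^(-i*3π/4)


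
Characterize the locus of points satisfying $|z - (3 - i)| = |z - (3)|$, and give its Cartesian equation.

|z - z1| = |z - z2| means z is equidistant from z1 and z2,
i.e. the perpendicular bisector of the segment from (3, -1) to (3, 0) (midpoint (3, -1/2)).
With z = x + yi, square both sides:
(x - 3)^2 + (y - (-1))^2 = (x - 3)^2 + (y - 0)^2
The x^2 and y^2 terms cancel: 0x + 2y = 9 - 10 = -1
Simplify: y = -1/2
Locus: Perpendicular bisector of the segment from (3, -1) to (3, 0): the line y = -1/2


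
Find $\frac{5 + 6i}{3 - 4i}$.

Multiply numerator and denominator by conjugate (3 + 4i):
= (5 + 6i)(3 + 4i) / (3^2 + (-4)^2)
= (-9 + 38i) / 25
= -9/25 + (38/25)i


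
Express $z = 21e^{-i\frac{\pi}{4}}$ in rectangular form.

a = r cos θ = 21 * sqrt(2)/2 = 21*sqrt(2)/2
b = r sin θ = 21 * -sqrt(2)/2 = -21*sqrt(2)/2
z = 21*sqrt(2)/2 - (21*sqrt(2)/2)i


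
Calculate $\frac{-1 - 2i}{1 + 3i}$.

Multiply numerator and denominator by conjugate (1 - 3i):
= (-1 - 2i)(1 - 3i) / (1^2 + 3^2)
= (-7 + i) / 10
= -7/10 + (1/10)i


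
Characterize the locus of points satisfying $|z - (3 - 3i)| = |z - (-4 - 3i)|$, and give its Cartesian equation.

|z - z1| = |z - z2| means z is equidistant from z1 and z2,
i.e. the perpendicular bisector of the segment from (3, -3) to (-4, -3) (midpoint (-1/2, -3)).
With z = x + yi, square both sides:
(x - 3)^2 + (y - (-3))^2 = (x - (-4))^2 + (y - (-3))^2
The x^2 and y^2 terms cancel: -14x + 0y = 25 - 18 = 7
Simplify: x = -1/2
Locus: Perpendicular bisector of the segment from (3, -3) to (-4, -3): the line x = -1/2


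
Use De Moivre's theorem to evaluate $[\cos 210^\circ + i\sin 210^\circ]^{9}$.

By De Moivre: z^n = r^n(cos(nθ) + i sin(nθ))
= 1^9(cos(9*210°) + i sin(9*210°))
= 1(cos 90° + i sin 90°)
= i


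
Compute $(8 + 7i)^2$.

(a + bi)^2 = a^2 - b^2 + 2abi
= 8^2 - 7^2 + 2*8*7i
= 15 + 112i


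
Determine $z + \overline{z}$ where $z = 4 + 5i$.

z + conjugate(z) = (a + bi) + (a - bi) = 2a
= 2 * 4 = 8


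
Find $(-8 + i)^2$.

(a + bi)^2 = a^2 - b^2 + 2abi
= (-8)^2 - 1^2 + 2*(-8)*1i
= 63 - 16i


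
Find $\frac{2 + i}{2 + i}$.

Multiply numerator and denominator by conjugate (2 - i):
= (2 + i)(2 - i) / (2^2 + 1^2)
= (5) / 5
= 1


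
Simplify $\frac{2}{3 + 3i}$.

Multiply numerator and denominator by conjugate (3 - 3i):
= (2)(3 - 3i) / (3^2 + 3^2)
= (6 - 6i) / 18
Divide through by 6: (1 - i) / 3
= 1/3 - (1/3)i


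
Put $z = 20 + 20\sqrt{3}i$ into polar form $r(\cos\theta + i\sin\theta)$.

r = |z| = sqrt(a^2 + b^2) = sqrt((20)^2 + (20*sqrt(3))^2) = sqrt(400 + 1200) = sqrt(1600) = 40
θ = arctan(b/a) = arctan(34.641/20) (quadrant-adjusted) = 60°
z = 40(cos 60° + i sin 60°)


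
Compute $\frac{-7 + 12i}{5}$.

Divisor is real, so divide each part by 5:
= -7/5 + (12/5)i


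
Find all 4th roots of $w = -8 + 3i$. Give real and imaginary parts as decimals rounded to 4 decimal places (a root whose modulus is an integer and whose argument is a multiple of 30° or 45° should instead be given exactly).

|w| = sqrt(73) ≈ 8.544004, arg(w) ≈ 159.443955°
Root modulus = sqrt(73)^(1/4) ≈ 1.709682
Root arguments: θ_k = (arg(w) + 360°k)/4 for k = 0, 1, ..., 3
Compute each root as (root modulus)(cos θ_k + i sin θ_k) using full-precision intermediates, then round to 4 decimal places.
Roots: 1.3124 + 1.0958i, -1.0958 + 1.3124i, -1.3124 - 1.0958i, 1.0958 - 1.3124i


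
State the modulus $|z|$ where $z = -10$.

|z| = sqrt(a^2 + b^2) = sqrt((-10)^2 + 0^2) = sqrt(100) = 10


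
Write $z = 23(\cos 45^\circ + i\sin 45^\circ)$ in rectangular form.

a = r cos θ = 23 * sqrt(2)/2 = 23*sqrt(2)/2
b = r sin θ = 23 * sqrt(2)/2 = 23*sqrt(2)/2
z = 23*sqrt(2)/2 + (23*sqrt(2)/2)i


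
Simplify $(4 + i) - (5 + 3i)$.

(4 - 5) + (1 - 3)i = -1 - 2i


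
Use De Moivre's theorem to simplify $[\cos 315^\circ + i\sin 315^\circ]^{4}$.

By De Moivre: z^n = r^n(cos(nθ) + i sin(nθ))
= 1^4(cos(4*315°) + i sin(4*315°))
= 1(cos 180° + i sin 180°)
= -1


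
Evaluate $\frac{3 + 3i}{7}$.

Divisor is real, so divide each part by 7:
= 3/7 + (3/7)i


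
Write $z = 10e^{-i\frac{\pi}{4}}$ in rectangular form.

a = r cos θ = 10 * sqrt(2)/2 = 5*sqrt(2)
b = r sin θ = 10 * -sqrt(2)/2 = -5*sqrt(2)
z = 5*sqrt(2) - 5*sqrt(2)i


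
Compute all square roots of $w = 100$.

|w| = 100, arg(w) = 0°
Root modulus = 100^(1/2) = 10
Root arguments: θ_k = (0° + 360°k)/2 for k = 0, 1, ..., 1
Roots: 10, -10


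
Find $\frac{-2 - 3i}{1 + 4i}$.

Multiply numerator and denominator by conjugate (1 - 4i):
= (-2 - 3i)(1 - 4i) / (1^2 + 4^2)
= (-14 + 5i) / 17
= -14/17 + (5/17)i


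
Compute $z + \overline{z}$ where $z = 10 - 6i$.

z + conjugate(z) = (a + bi) + (a - bi) = 2a
= 2 * 10 = 20


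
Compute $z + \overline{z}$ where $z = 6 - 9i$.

z + conjugate(z) = (a + bi) + (a - bi) = 2a
= 2 * 6 = 12


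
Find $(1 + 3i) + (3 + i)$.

(1 + 3) + (3 + 1)i = 4 + 4i


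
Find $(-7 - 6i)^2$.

(a + bi)^2 = a^2 - b^2 + 2abi
= (-7)^2 - (-6)^2 + 2*(-7)*(-6)i
= 13 + 84i


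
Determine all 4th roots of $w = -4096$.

|w| = 4096, arg(w) = 180°
Root modulus = 4096^(1/4) = 8
Root arguments: θ_k = (180° + 360°k)/4 for k = 0, 1, ..., 3
Roots: 4*sqrt(2) + 4*sqrt(2)i, -4*sqrt(2) + 4*sqrt(2)i, -4*sqrt(2) - 4*sqrt(2)i, 4*sqrt(2) - 4*sqrt(2)i


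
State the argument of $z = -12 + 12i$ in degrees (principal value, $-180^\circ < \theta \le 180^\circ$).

θ = arctan(b/a) = arctan(12/-12) (quadrant-adjusted) = 135°


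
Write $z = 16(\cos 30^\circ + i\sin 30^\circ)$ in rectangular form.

a = r cos θ = 16 * sqrt(3)/2 = 8*sqrt(3)
b = r sin θ = 16 * 1/2 = 8
z = 8*sqrt(3) + 8i


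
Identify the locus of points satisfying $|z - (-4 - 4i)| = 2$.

|z - z0| = r describes a circle centered at z0 with radius r
Here z0 = -4 - 4i and r = 2
Locus: Circle centered at (-4, -4) with radius 2


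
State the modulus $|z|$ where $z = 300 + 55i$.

|z| = sqrt(a^2 + b^2) = sqrt(300^2 + 55^2) = sqrt(93025) = 305


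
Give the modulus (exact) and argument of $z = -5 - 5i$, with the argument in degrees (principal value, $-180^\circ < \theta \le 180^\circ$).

|z| = sqrt((-5)^2 + (-5)^2) = sqrt(50)
arg(z) = arctan(b/a) = arctan(-5/-5) (quadrant-adjusted) = -135°


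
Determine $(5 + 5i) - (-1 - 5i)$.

(5 - (-1)) + (5 - (-5))i = 6 + 10i


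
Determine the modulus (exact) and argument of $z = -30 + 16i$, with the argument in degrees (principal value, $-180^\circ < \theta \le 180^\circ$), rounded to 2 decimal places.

|z| = sqrt((-30)^2 + 16^2) = 34
arg(z) = arctan(b/a) = arctan(16/-30) (quadrant-adjusted) = 151.93°


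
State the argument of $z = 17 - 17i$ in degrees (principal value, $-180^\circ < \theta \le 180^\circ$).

θ = arctan(b/a) = arctan(-17/17) (quadrant-adjusted) = -45°


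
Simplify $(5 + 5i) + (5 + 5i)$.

(5 + 5) + (5 + 5)i = 10 + 10i


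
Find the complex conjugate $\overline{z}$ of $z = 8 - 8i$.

If z = a + bi, then conjugate(z) = a - bi
conjugate(8 - 8i) = 8 + 8i


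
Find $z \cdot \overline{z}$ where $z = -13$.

z * conjugate(z) = |z|^2 = a^2 + b^2
= (-13)^2 + 0^2 = 169


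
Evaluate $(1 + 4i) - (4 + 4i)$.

(1 - 4) + (4 - 4)i = -3


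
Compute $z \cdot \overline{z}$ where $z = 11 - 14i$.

z * conjugate(z) = |z|^2 = a^2 + b^2
= 11^2 + (-14)^2 = 317


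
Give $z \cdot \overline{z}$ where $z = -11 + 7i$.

z * conjugate(z) = |z|^2 = a^2 + b^2
= (-11)^2 + 7^2 = 170


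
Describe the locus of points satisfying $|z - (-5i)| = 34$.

|z - z0| = r describes a circle centered at z0 with radius r
Here z0 = -5i and r = 34
Locus: Circle centered at (0, -5) with radius 34


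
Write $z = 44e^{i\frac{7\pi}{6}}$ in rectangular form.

a = r cos θ = 44 * -sqrt(3)/2 = -22*sqrt(3)
b = r sin θ = 44 * -1/2 = -22
z = -22*sqrt(3) - 22i


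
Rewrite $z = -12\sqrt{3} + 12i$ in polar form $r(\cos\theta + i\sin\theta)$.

r = |z| = sqrt(a^2 + b^2) = sqrt((-12*sqrt(3))^2 + (12)^2) = sqrt(432 + 144) = sqrt(576) = 24
θ = arctan(b/a) = arctan(12/-20.7846) (quadrant-adjusted) = 150°
z = 24(cos 150° + i sin 150°)


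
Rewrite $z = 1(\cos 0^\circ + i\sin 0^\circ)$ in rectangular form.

a = r cos θ = 1 * 1 = 1
b = r sin θ = 1 * 0 = 0
z = 1


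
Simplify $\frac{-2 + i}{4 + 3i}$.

Multiply numerator and denominator by conjugate (4 - 3i):
= (-2 + i)(4 - 3i) / (4^2 + 3^2)
= (-5 + 10i) / 25
Divide through by 5: (-1 + 2i) / 5
= -1/5 + (2/5)i


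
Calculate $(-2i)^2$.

(a + bi)^2 = a^2 - b^2 + 2abi
= 0^2 - (-2)^2 + 2*0*(-2)i
= -4


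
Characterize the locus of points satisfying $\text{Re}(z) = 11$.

Re(z) = x where z = x + yi; the equation x = 11 is satisfied by all points with that x-coordinate
Locus: Vertical line x = 11


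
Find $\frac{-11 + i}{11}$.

Divisor is real, so divide each part by 11:
= -1 + (1/11)i


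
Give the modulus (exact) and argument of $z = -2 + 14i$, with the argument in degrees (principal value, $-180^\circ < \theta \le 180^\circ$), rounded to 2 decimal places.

|z| = sqrt((-2)^2 + 14^2) = sqrt(200)
arg(z) = arctan(b/a) = arctan(14/-2) (quadrant-adjusted) = 98.13°


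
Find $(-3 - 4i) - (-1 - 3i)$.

(-3 - (-1)) + (-4 - (-3))i = -2 - i


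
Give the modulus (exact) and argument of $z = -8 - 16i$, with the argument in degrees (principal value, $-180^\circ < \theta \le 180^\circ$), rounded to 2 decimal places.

|z| = sqrt((-8)^2 + (-16)^2) = sqrt(320)
arg(z) = arctan(b/a) = arctan(-16/-8) (quadrant-adjusted) = -116.57°


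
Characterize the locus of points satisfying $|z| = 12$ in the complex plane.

|z| = 12 means sqrt(x^2 + y^2) = 12
This is a circle of radius 12 centered at the origin


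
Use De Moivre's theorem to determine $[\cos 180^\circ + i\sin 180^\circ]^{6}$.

By De Moivre: z^n = r^n(cos(nθ) + i sin(nθ))
= 1^6(cos(6*180°) + i sin(6*180°))
= 1(cos 0° + i sin 0°)
= 1


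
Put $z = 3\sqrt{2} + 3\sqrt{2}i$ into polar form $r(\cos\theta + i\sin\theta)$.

r = |z| = sqrt(a^2 + b^2) = sqrt((3*sqrt(2))^2 + (3*sqrt(2))^2) = sqrt(18 + 18) = sqrt(36) = 6
θ = arctan(b/a) = arctan(4.2426/4.2426) (quadrant-adjusted) = 45°
z = 6(cos 45° + i sin 45°)


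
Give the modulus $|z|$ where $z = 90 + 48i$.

|z| = sqrt(a^2 + b^2) = sqrt(90^2 + 48^2) = sqrt(10404) = 102


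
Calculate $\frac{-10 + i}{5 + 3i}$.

Multiply numerator and denominator by conjugate (5 - 3i):
= (-10 + i)(5 - 3i) / (5^2 + 3^2)
= (-47 + 35i) / 34
= -47/34 + (35/34)i


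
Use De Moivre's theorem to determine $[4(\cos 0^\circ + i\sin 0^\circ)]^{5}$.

By De Moivre: z^n = r^n(cos(nθ) + i sin(nθ))
= 4^5(cos(5*0°) + i sin(5*0°))
= 1024(cos 0° + i sin 0°)
= 1024


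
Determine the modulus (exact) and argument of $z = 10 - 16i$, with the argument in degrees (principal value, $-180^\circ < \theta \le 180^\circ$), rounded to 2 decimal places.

|z| = sqrt(10^2 + (-16)^2) = sqrt(356)
arg(z) = arctan(b/a) = arctan(-16/10) (quadrant-adjusted) = -57.99°


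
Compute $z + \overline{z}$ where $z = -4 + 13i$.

z + conjugate(z) = (a + bi) + (a - bi) = 2a
= 2 * (-4) = -8


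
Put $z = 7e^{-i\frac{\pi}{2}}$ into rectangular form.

a = r cos θ = 7 * 0 = 0
b = r sin θ = 7 * -1 = -7
z = -7i


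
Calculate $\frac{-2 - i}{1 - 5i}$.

Multiply numerator and denominator by conjugate (1 + 5i):
= (-2 - i)(1 + 5i) / (1^2 + (-5)^2)
= (3 - 11i) / 26
= 3/26 - (11/26)i


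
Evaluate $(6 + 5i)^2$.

(a + bi)^2 = a^2 - b^2 + 2abi
= 6^2 - 5^2 + 2*6*5i
= 11 + 60i


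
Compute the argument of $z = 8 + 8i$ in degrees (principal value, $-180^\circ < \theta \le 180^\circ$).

θ = arctan(b/a) = arctan(8/8) (quadrant-adjusted) = 45°


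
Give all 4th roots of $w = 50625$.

|w| = 50625, arg(w) = 0°
Root modulus = 50625^(1/4) = 15
Root arguments: θ_k = (0° + 360°k)/4 for k = 0, 1, ..., 3
Roots: 15, 15i, -15, -15i


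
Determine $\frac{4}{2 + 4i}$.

Multiply numerator and denominator by conjugate (2 - 4i):
= (4)(2 - 4i) / (2^2 + 4^2)
= (8 - 16i) / 20
Divide through by 4: (2 - 4i) / 5
= 2/5 - (4/5)i


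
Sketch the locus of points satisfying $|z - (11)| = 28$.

|z - z0| = r describes a circle centered at z0 with radius r
Here z0 = 11 and r = 28
Locus: Circle centered at (11, 0) with radius 28


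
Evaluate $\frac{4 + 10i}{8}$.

Divisor is real, so divide each part by 8:
= 1/2 + (5/4)i


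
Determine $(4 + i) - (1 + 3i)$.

(4 - 1) + (1 - 3)i = 3 - 2i


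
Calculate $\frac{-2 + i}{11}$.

Divisor is real, so divide each part by 11:
= -2/11 + (1/11)i


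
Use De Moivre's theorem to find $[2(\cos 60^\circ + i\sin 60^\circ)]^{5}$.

By De Moivre: z^n = r^n(cos(nθ) + i sin(nθ))
= 2^5(cos(5*60°) + i sin(5*60°))
= 32(cos 300° + i sin 300°)
= 16 - 16*sqrt(3)i


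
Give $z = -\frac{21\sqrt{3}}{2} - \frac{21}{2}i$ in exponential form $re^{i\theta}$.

r = |z| = sqrt((-21*sqrt(3)/2)^2 + (-21/2)^2) = sqrt(1323/4 + 441/4) = sqrt(441) = 21
θ = arctan(b/a) = arctan(-10.5/-18.1865) (quadrant-adjusted) = -150° = -5π/6
z = 21e^(-i*5π/6)


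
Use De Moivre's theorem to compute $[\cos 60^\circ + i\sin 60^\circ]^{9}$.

By De Moivre: z^n = r^n(cos(nθ) + i sin(nθ))
= 1^9(cos(9*60°) + i sin(9*60°))
= 1(cos 180° + i sin 180°)
= -1


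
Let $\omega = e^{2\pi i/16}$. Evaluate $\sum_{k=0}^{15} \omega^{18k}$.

Let ζ = ω^18 = e^(2πi·18/16). Since 16 ∤ 18, ζ ≠ 1.
Sum = Σ_{k=0}^{15} ζ^k = (ζ^16 - 1)/(ζ - 1) = (ω^{18·16} - 1)/(ζ - 1) = (1 - 1)/(ζ - 1) = 0


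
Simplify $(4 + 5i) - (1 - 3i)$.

(4 - 1) + (5 - (-3))i = 3 + 8i


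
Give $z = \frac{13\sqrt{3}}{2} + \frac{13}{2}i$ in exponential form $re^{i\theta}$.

r = |z| = sqrt((13*sqrt(3)/2)^2 + (13/2)^2) = sqrt(507/4 + 169/4) = sqrt(169) = 13
θ = arctan(b/a) = arctan(6.5/11.2583) (quadrant-adjusted) = 30° = π/6
z = 13e^(i*π/6)


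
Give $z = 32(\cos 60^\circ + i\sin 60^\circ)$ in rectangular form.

a = r cos θ = 32 * 1/2 = 16
b = r sin θ = 32 * sqrt(3)/2 = 16*sqrt(3)
z = 16 + 16*sqrt(3)i


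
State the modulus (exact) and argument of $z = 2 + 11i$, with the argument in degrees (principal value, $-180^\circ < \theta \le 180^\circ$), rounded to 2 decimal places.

|z| = sqrt(2^2 + 11^2) = sqrt(125)
arg(z) = arctan(b/a) = arctan(11/2) (quadrant-adjusted) = 79.70°


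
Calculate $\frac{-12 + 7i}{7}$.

Divisor is real, so divide each part by 7:
= -12/7 + i


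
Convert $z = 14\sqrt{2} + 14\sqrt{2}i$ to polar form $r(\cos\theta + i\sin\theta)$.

r = |z| = sqrt(a^2 + b^2) = sqrt((14*sqrt(2))^2 + (14*sqrt(2))^2) = sqrt(392 + 392) = sqrt(784) = 28
θ = arctan(b/a) = arctan(19.799/19.799) (quadrant-adjusted) = 45°
z = 28(cos 45° + i sin 45°)


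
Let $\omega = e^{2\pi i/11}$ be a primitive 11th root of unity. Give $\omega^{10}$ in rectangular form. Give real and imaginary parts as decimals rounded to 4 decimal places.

ω^10 = e^(2πi·10/11) = e^(i·20π/11)
= cos(20π/11) + i sin(20π/11)
= 0.8413 - 0.5406i


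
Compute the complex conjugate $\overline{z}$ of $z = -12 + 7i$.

If z = a + bi, then conjugate(z) = a - bi
conjugate(-12 + 7i) = -12 - 7i


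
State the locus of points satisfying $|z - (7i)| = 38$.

|z - z0| = r describes a circle centered at z0 with radius r
Here z0 = 7i and r = 38
Locus: Circle centered at (0, 7) with radius 38


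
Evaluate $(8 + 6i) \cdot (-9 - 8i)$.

(a1*a2 - b1*b2) + (a1*b2 + b1*a2)i
= (-72 - (-48)) + (-64 + (-54))i
= -24 - 118i


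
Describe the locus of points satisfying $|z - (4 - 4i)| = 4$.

|z - z0| = r describes a circle centered at z0 with radius r
Here z0 = 4 - 4i and r = 4
Locus: Circle centered at (4, -4) with radius 4


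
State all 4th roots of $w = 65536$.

|w| = 65536, arg(w) = 0°
Root modulus = 65536^(1/4) = 16
Root arguments: θ_k = (0° + 360°k)/4 for k = 0, 1, ..., 3
Roots: 16, 16i, -16, -16i


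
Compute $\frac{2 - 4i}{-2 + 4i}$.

Multiply numerator and denominator by conjugate (-2 - 4i):
= (2 - 4i)(-2 - 4i) / ((-2)^2 + 4^2)
= (-20) / 20
= -1


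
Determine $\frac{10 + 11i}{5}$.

Divisor is real, so divide each part by 5:
= 2 + (11/5)i


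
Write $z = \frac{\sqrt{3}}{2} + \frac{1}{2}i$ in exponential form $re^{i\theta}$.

r = |z| = sqrt((sqrt(3)/2)^2 + (1/2)^2) = sqrt(3/4 + 1/4) = sqrt(1) = 1
θ = arctan(b/a) = arctan(0.5/0.866) (quadrant-adjusted) = 30° = π/6
z = 1e^(i*π/6)


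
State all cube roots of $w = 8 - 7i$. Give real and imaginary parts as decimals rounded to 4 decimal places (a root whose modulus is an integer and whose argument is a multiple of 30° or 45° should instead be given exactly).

|w| = sqrt(113) ≈ 10.630146, arg(w) ≈ 318.814075°
Root modulus = sqrt(113)^(1/3) ≈ 2.198770
Root arguments: θ_k = (arg(w) + 360°k)/3 for k = 0, 1, ..., 2
Compute each root as (root modulus)(cos θ_k + i sin θ_k) using full-precision intermediates, then round to 4 decimal places.
Roots: -0.6161 + 2.1107i, -1.5199 - 1.5889i, 2.1360 - 0.5218i


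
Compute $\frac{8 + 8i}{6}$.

Divisor is real, so divide each part by 6:
= 4/3 + (4/3)i


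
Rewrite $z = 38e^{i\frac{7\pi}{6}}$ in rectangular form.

a = r cos θ = 38 * -sqrt(3)/2 = -19*sqrt(3)
b = r sin θ = 38 * -1/2 = -19
z = -19*sqrt(3) - 19i


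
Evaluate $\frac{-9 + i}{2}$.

Divisor is real, so divide each part by 2:
= -9/2 + (1/2)i


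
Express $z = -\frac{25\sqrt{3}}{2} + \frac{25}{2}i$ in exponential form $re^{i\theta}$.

r = |z| = sqrt((-25*sqrt(3)/2)^2 + (25/2)^2) = sqrt(1875/4 + 625/4) = sqrt(625) = 25
θ = arctan(b/a) = arctan(12.5/-21.6506) (quadrant-adjusted) = 150° = 5π/6
z = 25e^(i*5π/6)


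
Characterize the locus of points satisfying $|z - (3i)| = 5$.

|z - z0| = r describes a circle centered at z0 with radius r
Here z0 = 3i and r = 5
Locus: Circle centered at (0, 3) with radius 5


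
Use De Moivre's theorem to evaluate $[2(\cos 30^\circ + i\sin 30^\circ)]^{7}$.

By De Moivre: z^n = r^n(cos(nθ) + i sin(nθ))
= 2^7(cos(7*30°) + i sin(7*30°))
= 128(cos 210° + i sin 210°)
= -64*sqrt(3) - 64i


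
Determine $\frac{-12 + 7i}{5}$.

Divisor is real, so divide each part by 5:
= -12/5 + (7/5)i


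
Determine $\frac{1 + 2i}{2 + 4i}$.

Multiply numerator and denominator by conjugate (2 - 4i):
= (1 + 2i)(2 - 4i) / (2^2 + 4^2)
= (10) / 20
Divide through by 10: (1) / 2
= 1/2


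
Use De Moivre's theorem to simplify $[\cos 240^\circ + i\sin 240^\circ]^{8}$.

By De Moivre: z^n = r^n(cos(nθ) + i sin(nθ))
= 1^8(cos(8*240°) + i sin(8*240°))
= 1(cos 120° + i sin 120°)
= -1/2 + (sqrt(3)/2)i


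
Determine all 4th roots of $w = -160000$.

|w| = 160000, arg(w) = 180°
Root modulus = 160000^(1/4) = 20
Root arguments: θ_k = (180° + 360°k)/4 for k = 0, 1, ..., 3
Roots: 10*sqrt(2) + 10*sqrt(2)i, -10*sqrt(2) + 10*sqrt(2)i, -10*sqrt(2) - 10*sqrt(2)i, 10*sqrt(2) - 10*sqrt(2)i


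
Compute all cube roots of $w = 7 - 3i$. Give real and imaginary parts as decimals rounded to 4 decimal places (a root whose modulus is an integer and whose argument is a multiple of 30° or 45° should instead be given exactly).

|w| = sqrt(58) ≈ 7.615773, arg(w) ≈ 336.801409°
Root modulus = sqrt(58)^(1/3) ≈ 1.967454
Root arguments: θ_k = (arg(w) + 360°k)/3 for k = 0, 1, ..., 2
Compute each root as (root modulus)(cos θ_k + i sin θ_k) using full-precision intermediates, then round to 4 decimal places.
Roots: -0.7455 + 1.8207i, -1.2040 - 1.5560i, 1.9496 - 0.2647i


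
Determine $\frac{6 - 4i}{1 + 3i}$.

Multiply numerator and denominator by conjugate (1 - 3i):
= (6 - 4i)(1 - 3i) / (1^2 + 3^2)
= (-6 - 22i) / 10
Divide through by 2: (-3 - 11i) / 5
= -3/5 - (11/5)i


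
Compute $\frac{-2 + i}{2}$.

Divisor is real, so divide each part by 2:
= -1 + (1/2)i


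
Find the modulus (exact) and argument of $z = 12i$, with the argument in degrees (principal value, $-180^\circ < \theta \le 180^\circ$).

|z| = sqrt(0^2 + 12^2) = 12
a = 0 and b > 0, so z lies on the positive imaginary axis: arg(z) = 90°


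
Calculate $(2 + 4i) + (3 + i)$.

(2 + 3) + (4 + 1)i = 5 + 5i


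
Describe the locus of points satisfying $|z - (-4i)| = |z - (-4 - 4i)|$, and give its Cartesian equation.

|z - z1| = |z - z2| means z is equidistant from z1 and z2,
i.e. the perpendicular bisector of the segment from (0, -4) to (-4, -4) (midpoint (-2, -4)).
With z = x + yi, square both sides:
(x - 0)^2 + (y - (-4))^2 = (x - (-4))^2 + (y - (-4))^2
The x^2 and y^2 terms cancel: -8x + 0y = 32 - 16 = 16
Simplify: x = -2
Locus: Perpendicular bisector of the segment from (0, -4) to (-4, -4): the line x = -2
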